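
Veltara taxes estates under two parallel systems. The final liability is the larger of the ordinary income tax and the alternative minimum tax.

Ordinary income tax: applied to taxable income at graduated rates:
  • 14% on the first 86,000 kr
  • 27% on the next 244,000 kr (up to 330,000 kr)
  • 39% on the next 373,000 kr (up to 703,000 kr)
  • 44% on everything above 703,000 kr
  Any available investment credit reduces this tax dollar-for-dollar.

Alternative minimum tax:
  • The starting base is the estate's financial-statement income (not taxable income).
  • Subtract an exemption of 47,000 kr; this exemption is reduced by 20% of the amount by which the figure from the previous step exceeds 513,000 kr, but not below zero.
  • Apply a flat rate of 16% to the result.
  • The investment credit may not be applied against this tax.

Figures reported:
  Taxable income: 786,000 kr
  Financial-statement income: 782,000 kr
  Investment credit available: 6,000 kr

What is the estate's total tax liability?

Ordinary income tax:
  86,000 kr × 14% = 12,040 kr
  244,000 kr × 27% = 65,880 kr
  373,000 kr × 39% = 145,470 kr
  83,000 kr × 44% = 36,520 kr
  → 259,910 kr
  Less investment credit 6,000 kr → 253,910 kr

Alternative minimum tax:
  Base (financial-statement income): 782,000 kr
  Exemption: 20% × (782,000 kr − 513,000 kr) = 53,800 kr ≥ 47,000 kr, so the exemption is fully phased out
  Base: 782,000 kr − 0 kr = 782,000 kr
  782,000 kr × 16% = 125,120 kr

253,910 kr > 125,120 kr, so the ordinary income tax governs.

253,910 kr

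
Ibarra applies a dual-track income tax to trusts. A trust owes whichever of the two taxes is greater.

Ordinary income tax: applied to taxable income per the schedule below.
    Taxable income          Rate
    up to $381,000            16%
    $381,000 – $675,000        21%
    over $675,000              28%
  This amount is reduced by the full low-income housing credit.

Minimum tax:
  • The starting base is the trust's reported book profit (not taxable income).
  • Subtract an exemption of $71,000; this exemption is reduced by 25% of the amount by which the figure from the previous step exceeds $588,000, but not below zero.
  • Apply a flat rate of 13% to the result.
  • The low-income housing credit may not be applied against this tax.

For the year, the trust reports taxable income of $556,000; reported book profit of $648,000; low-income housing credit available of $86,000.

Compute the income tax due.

$76,960

Ordinary income tax:
  $381,000 × 16% = $60,960
  $175,000 × 21% = $36,750
  → $97,710
  Less low-income housing credit $86,000 → $11,710

Minimum tax:
  Base (reported book profit): $648,000
  Exemption: $71,000 − 25% × ($648,000 − $588,000) = $71,000 − $15,000 = $56,000
  Base: $648,000 − $56,000 = $592,000
  $592,000 × 13% = $76,960

$76,960 > $11,710, so the minimum tax is the binding amount.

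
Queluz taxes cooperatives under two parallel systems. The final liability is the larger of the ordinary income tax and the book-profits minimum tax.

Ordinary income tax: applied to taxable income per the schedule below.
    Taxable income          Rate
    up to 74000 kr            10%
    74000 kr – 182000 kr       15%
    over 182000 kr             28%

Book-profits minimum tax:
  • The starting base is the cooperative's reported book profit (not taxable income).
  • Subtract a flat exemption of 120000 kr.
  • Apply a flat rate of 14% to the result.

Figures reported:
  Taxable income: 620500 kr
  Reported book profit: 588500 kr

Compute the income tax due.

Ordinary income tax:
  74000 kr × 10% = 7400 kr
  108000 kr × 15% = 16200 kr
  438500 kr × 28% = 122780 kr
  → 146380 kr

Book-profits minimum tax:
  Base (reported book profit): 588500 kr
  Less exemption 120000 kr → base 468500 kr
  468500 kr × 14% = 65590 kr

146380 kr > 65590 kr, so the ordinary income tax governs.

146380 kr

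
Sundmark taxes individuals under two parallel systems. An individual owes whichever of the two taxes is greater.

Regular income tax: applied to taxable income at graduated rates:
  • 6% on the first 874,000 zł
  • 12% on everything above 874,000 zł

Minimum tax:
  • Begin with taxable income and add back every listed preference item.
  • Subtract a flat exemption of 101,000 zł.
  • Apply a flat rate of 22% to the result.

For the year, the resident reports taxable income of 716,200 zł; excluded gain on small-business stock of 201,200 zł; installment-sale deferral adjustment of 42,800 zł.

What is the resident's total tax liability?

Regular income tax:
  716,200 zł × 6% = 42,972 zł

Minimum tax:
  Adjusted income: 716,200 zł + 201,200 zł + 42,800 zł = 960,200 zł
  Less exemption 101,000 zł → base 859,200 zł
  859,200 zł × 22% = 189,024 zł

189,024 zł > 42,972 zł, so the minimum tax is the binding amount.

189,024 zł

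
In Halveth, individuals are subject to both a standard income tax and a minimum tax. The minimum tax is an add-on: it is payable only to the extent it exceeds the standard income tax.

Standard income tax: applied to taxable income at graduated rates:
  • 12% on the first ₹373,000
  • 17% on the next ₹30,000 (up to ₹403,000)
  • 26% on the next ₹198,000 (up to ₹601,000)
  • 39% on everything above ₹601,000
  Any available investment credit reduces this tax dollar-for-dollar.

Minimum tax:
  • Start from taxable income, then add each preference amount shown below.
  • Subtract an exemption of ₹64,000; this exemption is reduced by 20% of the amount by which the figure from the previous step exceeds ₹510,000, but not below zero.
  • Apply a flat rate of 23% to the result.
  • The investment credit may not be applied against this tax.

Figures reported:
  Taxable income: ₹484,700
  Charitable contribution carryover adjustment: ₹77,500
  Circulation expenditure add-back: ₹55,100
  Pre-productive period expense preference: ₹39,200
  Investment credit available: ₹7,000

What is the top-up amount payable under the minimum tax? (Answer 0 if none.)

Standard income tax:
  ₹373,000 × 12% = ₹44,760
  ₹30,000 × 17% = ₹5,100
  ₹81,700 × 26% = ₹21,242
  → ₹71,102
  Less investment credit ₹7,000 → ₹64,102

Minimum tax:
  Adjusted income: ₹484,700 + ₹77,500 + ₹55,100 + ₹39,200 = ₹656,500
  Exemption: ₹64,000 − 20% × (₹656,500 − ₹510,000) = ₹64,000 − ₹29,300 = ₹34,700
  Base: ₹656,500 − ₹34,700 = ₹621,800
  ₹621,800 × 23% = ₹143,014

Excess of minimum tax over standard income tax: ₹143,014 − ₹64,102 = ₹78,912.

₹78,912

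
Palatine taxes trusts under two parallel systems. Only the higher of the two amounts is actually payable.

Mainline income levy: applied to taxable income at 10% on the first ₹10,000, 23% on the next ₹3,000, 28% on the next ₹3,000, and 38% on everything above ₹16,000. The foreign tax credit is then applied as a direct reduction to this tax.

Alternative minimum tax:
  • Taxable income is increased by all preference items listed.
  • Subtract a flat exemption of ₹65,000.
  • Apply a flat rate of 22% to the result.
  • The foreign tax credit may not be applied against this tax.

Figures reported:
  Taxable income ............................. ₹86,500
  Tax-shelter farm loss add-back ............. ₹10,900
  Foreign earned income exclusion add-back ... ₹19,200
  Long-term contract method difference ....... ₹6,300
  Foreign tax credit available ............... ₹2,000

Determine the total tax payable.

₹27,320

Mainline income levy:
  ₹10,000 × 10% = ₹1,000
  ₹3,000 × 23% = ₹690
  ₹3,000 × 28% = ₹840
  ₹70,500 × 38% = ₹26,790
  → ₹29,320
  Less foreign tax credit ₹2,000 → ₹27,320

Alternative minimum tax:
  Adjusted income: ₹86,500 + ₹10,900 + ₹19,200 + ₹6,300 = ₹122,900
  Less exemption ₹65,000 → base ₹57,900
  ₹57,900 × 22% = ₹12,738

₹27,320 > ₹12,738, so the mainline income levy governs.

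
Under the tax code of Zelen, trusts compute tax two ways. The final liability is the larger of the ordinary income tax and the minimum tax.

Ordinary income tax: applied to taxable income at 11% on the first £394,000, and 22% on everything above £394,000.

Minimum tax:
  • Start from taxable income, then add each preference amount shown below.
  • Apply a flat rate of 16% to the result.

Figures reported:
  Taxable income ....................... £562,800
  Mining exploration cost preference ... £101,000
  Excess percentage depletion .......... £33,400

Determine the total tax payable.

£111,552

Minimum tax:
  Adjusted income: £562,800 + £101,000 + £33,400 = £697,200
  £697,200 × 16% = £111,552

Ordinary income tax:
  £394,000 × 11% = £43,340
  £168,800 × 22% = £37,136
  → £80,476

£111,552 > £80,476, so the minimum tax is the binding amount.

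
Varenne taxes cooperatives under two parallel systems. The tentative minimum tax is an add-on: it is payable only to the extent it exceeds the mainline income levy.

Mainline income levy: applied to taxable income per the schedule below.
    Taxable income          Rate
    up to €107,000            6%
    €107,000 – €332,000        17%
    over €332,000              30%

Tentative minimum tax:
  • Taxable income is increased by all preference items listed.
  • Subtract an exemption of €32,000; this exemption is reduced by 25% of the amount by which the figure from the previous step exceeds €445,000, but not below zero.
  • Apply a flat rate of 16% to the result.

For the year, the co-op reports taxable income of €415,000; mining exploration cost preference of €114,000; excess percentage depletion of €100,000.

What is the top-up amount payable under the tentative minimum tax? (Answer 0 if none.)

Tentative minimum tax:
  Adjusted income: €415,000 + €114,000 + €100,000 = €629,000
  Exemption: 25% × (€629,000 − €445,000) = €46,000 ≥ €32,000, so the exemption is fully phased out
  Base: €629,000 − €0 = €629,000
  €629,000 × 16% = €100,640

Mainline income levy:
  €107,000 × 6% = €6,420
  €225,000 × 17% = €38,250
  €83,000 × 30% = €24,900
  → €69,570

Excess of tentative minimum tax over mainline income levy: €100,640 − €69,570 = €31,070.

€31,070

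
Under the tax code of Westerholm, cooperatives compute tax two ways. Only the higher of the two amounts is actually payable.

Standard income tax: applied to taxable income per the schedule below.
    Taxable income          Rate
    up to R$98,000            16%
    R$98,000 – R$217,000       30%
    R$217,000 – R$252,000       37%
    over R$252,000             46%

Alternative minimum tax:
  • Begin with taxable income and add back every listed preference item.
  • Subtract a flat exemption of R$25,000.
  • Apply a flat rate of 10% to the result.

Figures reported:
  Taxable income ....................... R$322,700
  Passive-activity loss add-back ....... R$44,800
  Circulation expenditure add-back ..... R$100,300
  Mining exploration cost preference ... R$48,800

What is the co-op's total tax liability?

Standard income tax:
  R$98,000 × 16% = R$15,680
  R$119,000 × 30% = R$35,700
  R$35,000 × 37% = R$12,950
  R$70,700 × 46% = R$32,522
  → R$96,852

Alternative minimum tax:
  Adjusted income: R$322,700 + R$44,800 + R$100,300 + R$48,800 = R$516,600
  Less exemption R$25,000 → base R$491,600
  R$491,600 × 10% = R$49,160

R$96,852 > R$49,160, so the standard income tax governs.

R$96,852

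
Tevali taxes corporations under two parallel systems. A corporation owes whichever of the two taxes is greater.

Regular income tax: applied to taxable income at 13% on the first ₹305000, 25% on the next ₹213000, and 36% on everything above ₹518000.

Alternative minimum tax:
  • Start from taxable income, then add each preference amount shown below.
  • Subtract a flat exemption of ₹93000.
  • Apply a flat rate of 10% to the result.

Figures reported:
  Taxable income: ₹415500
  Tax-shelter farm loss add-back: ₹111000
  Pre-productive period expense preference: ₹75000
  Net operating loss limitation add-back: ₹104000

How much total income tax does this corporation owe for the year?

₹67275

Alternative minimum tax:
  Adjusted income: ₹415500 + ₹111000 + ₹75000 + ₹104000 = ₹705500
  Less exemption ₹93000 → base ₹612500
  ₹612500 × 10% = ₹61250

Regular income tax:
  ₹305000 × 13% = ₹39650
  ₹110500 × 25% = ₹27625
  → ₹67275

₹67275 > ₹61250, so the regular income tax governs.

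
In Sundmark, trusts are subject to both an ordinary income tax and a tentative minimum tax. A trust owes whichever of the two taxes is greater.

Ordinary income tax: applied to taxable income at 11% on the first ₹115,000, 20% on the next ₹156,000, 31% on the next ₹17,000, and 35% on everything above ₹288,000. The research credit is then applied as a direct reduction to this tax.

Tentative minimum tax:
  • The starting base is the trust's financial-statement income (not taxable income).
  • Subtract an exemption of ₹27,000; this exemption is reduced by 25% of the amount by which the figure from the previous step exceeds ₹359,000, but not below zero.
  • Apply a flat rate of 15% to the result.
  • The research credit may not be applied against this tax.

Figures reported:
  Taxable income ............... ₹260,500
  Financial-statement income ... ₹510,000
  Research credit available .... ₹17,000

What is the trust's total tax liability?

Tentative minimum tax:
  Base (financial-statement income): ₹510,000
  Exemption: 25% × (₹510,000 − ₹359,000) = ₹37,750 ≥ ₹27,000, so the exemption is fully phased out
  Base: ₹510,000 − ₹0 = ₹510,000
  ₹510,000 × 15% = ₹76,500

Ordinary income tax:
  ₹115,000 × 11% = ₹12,650
  ₹145,500 × 20% = ₹29,100
  → ₹41,750
  Less research credit ₹17,000 → ₹24,750

₹76,500 > ₹24,750, so the tentative minimum tax is the binding amount.

₹76,500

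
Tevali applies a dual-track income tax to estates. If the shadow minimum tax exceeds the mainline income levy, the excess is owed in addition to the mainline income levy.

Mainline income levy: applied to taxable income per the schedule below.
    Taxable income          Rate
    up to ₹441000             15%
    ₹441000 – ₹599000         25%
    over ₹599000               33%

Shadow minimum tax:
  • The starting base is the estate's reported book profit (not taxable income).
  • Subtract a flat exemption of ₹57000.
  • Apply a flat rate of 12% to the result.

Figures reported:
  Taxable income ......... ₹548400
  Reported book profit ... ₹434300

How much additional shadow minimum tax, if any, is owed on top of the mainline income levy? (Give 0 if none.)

Mainline income levy:
  ₹441000 × 15% = ₹66150
  ₹107400 × 25% = ₹26850
  → ₹93000

Shadow minimum tax:
  Base (reported book profit): ₹434300
  Less exemption ₹57000 → base ₹377300
  ₹377300 × 12% = ₹45276

₹45276 ≤ ₹93000, so no add-on is due.

₹0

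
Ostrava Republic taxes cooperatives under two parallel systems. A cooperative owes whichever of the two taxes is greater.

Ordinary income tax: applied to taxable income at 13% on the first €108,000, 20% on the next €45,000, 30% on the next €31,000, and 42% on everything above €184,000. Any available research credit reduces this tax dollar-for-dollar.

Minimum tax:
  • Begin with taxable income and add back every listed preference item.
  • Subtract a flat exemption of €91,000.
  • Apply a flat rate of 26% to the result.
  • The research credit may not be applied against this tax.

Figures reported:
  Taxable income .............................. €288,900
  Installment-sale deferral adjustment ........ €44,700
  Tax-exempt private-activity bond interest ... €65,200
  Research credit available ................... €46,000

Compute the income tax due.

Minimum tax:
  Adjusted income: €288,900 + €44,700 + €65,200 = €398,800
  Less exemption €91,000 → base €307,800
  €307,800 × 26% = €80,028

Ordinary income tax:
  €108,000 × 13% = €14,040
  €45,000 × 20% = €9,000
  €31,000 × 30% = €9,300
  €104,900 × 42% = €44,058
  → €76,398
  Less research credit €46,000 → €30,398

€80,028 > €30,398, so the minimum tax is the binding amount.

€80,028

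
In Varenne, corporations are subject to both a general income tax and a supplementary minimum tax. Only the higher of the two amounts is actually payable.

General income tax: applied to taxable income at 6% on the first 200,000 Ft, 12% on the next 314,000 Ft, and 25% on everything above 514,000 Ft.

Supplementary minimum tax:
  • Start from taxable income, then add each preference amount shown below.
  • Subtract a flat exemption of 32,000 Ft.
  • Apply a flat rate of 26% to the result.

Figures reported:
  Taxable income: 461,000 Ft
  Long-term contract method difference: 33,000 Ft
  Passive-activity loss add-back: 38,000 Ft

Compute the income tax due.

General income tax:
  200,000 Ft × 6% = 12,000 Ft
  261,000 Ft × 12% = 31,320 Ft
  → 43,320 Ft

Supplementary minimum tax:
  Adjusted income: 461,000 Ft + 33,000 Ft + 38,000 Ft = 532,000 Ft
  Less exemption 32,000 Ft → base 500,000 Ft
  500,000 Ft × 26% = 130,000 Ft

130,000 Ft > 43,320 Ft, so the supplementary minimum tax is the binding amount.

130,000 Ft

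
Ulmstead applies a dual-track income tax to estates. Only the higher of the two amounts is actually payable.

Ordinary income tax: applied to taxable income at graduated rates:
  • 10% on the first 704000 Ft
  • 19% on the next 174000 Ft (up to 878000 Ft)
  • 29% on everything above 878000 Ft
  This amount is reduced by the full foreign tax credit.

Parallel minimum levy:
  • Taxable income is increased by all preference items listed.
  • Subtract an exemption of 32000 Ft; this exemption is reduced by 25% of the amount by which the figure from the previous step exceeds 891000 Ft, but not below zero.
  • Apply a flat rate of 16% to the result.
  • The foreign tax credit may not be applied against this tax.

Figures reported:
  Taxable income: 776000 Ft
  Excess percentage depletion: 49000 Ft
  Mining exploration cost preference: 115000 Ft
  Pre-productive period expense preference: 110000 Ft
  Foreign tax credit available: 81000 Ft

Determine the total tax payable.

Ordinary income tax:
  704000 Ft × 10% = 70400 Ft
  72000 Ft × 19% = 13680 Ft
  → 84080 Ft
  Less foreign tax credit 81000 Ft → 3080 Ft

Parallel minimum levy:
  Adjusted income: 776000 Ft + 49000 Ft + 115000 Ft + 110000 Ft = 1050000 Ft
  Exemption: 25% × (1050000 Ft − 891000 Ft) = 39750 Ft ≥ 32000 Ft, so the exemption is fully phased out
  Base: 1050000 Ft − 0 Ft = 1050000 Ft
  1050000 Ft × 16% = 168000 Ft

168000 Ft > 3080 Ft, so the parallel minimum levy is the binding amount.

168000 Ft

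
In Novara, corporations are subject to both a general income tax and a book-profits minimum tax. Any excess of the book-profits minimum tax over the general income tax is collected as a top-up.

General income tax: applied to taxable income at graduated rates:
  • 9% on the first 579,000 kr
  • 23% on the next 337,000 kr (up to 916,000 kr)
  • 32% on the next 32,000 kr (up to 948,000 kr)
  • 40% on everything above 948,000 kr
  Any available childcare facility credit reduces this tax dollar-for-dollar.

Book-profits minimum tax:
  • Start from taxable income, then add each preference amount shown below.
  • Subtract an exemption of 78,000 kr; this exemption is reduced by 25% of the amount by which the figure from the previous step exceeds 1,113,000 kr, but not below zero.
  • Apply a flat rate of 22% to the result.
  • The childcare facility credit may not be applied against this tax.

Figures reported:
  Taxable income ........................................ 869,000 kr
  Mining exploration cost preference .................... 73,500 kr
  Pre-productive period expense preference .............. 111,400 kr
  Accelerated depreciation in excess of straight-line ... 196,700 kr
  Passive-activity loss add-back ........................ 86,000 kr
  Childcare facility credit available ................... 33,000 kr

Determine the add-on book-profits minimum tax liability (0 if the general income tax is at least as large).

General income tax:
  579,000 kr × 9% = 52,110 kr
  290,000 kr × 23% = 66,700 kr
  → 118,810 kr
  Less childcare facility credit 33,000 kr → 85,810 kr

Book-profits minimum tax:
  Adjusted income: 869,000 kr + 73,500 kr + 111,400 kr + 196,700 kr + 86,000 kr = 1,336,600 kr
  Exemption: 78,000 kr − 25% × (1,336,600 kr − 1,113,000 kr) = 78,000 kr − 55,900 kr = 22,100 kr
  Base: 1,336,600 kr − 22,100 kr = 1,314,500 kr
  1,314,500 kr × 22% = 289,190 kr

Excess of book-profits minimum tax over general income tax: 289,190 kr − 85,810 kr = 203,380 kr.

203,380 kr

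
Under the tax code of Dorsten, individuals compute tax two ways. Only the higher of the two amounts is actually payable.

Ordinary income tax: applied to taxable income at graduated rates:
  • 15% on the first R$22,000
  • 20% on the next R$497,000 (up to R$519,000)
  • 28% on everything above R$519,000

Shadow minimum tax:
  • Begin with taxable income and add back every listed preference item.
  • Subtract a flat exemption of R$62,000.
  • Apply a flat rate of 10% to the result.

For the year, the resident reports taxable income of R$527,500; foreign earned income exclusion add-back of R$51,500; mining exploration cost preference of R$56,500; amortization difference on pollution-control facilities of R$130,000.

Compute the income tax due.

R$105,080

Ordinary income tax:
  R$22,000 × 15% = R$3,300
  R$497,000 × 20% = R$99,400
  R$8,500 × 28% = R$2,380
  → R$105,080

Shadow minimum tax:
  Adjusted income: R$527,500 + R$51,500 + R$56,500 + R$130,000 = R$765,500
  Less exemption R$62,000 → base R$703,500
  R$703,500 × 10% = R$70,350

R$105,080 > R$70,350, so the ordinary income tax governs.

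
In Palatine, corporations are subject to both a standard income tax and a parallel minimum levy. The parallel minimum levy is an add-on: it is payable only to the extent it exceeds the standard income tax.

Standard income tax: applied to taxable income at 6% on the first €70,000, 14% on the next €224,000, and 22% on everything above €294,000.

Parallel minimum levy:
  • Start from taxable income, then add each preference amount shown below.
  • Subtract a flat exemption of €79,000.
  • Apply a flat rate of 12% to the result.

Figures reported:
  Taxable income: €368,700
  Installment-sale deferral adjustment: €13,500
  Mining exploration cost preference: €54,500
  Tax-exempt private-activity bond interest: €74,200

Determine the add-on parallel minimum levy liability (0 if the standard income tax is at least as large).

Parallel minimum levy:
  Adjusted income: €368,700 + €13,500 + €54,500 + €74,200 = €510,900
  Less exemption €79,000 → base €431,900
  €431,900 × 12% = €51,828

Standard income tax:
  €70,000 × 6% = €4,200
  €224,000 × 14% = €31,360
  €74,700 × 22% = €16,434
  → €51,994

€51,828 ≤ €51,994, so no add-on is due.

€0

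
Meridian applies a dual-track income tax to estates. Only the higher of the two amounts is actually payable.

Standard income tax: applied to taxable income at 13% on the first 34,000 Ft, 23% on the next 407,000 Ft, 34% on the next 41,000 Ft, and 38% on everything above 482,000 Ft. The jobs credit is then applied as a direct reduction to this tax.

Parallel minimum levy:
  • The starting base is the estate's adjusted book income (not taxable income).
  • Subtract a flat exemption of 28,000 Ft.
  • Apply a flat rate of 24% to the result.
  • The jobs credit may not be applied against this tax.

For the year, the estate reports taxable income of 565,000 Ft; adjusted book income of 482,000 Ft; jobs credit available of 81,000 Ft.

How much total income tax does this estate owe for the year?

Standard income tax:
  34,000 Ft × 13% = 4,420 Ft
  407,000 Ft × 23% = 93,610 Ft
  41,000 Ft × 34% = 13,940 Ft
  83,000 Ft × 38% = 31,540 Ft
  → 143,510 Ft
  Less jobs credit 81,000 Ft → 62,510 Ft

Parallel minimum levy:
  Base (adjusted book income): 482,000 Ft
  Less exemption 28,000 Ft → base 454,000 Ft
  454,000 Ft × 24% = 108,960 Ft

108,960 Ft > 62,510 Ft, so the parallel minimum levy is the binding amount.

108,960 Ft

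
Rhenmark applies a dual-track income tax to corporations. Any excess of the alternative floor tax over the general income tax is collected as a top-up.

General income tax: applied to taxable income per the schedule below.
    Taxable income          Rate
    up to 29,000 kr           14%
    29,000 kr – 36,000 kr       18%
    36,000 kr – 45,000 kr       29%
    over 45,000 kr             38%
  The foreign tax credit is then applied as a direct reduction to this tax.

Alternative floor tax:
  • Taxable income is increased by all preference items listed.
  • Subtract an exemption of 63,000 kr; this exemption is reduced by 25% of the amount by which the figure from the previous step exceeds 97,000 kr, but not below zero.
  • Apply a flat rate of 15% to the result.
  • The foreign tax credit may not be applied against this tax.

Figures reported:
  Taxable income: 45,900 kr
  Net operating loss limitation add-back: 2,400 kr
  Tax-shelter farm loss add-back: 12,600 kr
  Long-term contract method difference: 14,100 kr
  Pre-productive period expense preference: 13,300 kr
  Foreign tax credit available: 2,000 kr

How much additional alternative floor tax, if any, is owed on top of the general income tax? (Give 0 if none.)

Alternative floor tax:
  Adjusted income: 45,900 kr + 2,400 kr + 12,600 kr + 14,100 kr + 13,300 kr = 88,300 kr
  Exemption: 88,300 kr ≤ 97,000 kr, so full 63,000 kr applies
  Base: 88,300 kr − 63,000 kr = 25,300 kr
  25,300 kr × 15% = 3,795 kr

General income tax:
  29,000 kr × 14% = 4,060 kr
  7,000 kr × 18% = 1,260 kr
  9,000 kr × 29% = 2,610 kr
  900 kr × 38% = 342 kr
  → 8,272 kr
  Less foreign tax credit 2,000 kr → 6,272 kr

3,795 kr ≤ 6,272 kr, so no add-on is due.

0 kr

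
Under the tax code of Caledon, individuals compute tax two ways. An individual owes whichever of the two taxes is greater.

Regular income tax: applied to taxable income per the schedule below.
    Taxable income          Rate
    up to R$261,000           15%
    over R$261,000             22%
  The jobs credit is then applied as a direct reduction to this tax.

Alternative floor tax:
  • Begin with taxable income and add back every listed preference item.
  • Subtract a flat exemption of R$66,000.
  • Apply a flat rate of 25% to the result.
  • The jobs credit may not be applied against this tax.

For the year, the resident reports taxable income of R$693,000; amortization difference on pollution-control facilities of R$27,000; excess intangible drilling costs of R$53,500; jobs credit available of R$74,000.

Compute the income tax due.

R$176,875

Alternative floor tax:
  Adjusted income: R$693,000 + R$27,000 + R$53,500 = R$773,500
  Less exemption R$66,000 → base R$707,500
  R$707,500 × 25% = R$176,875

Regular income tax:
  R$261,000 × 15% = R$39,150
  R$432,000 × 22% = R$95,040
  → R$134,190
  Less jobs credit R$74,000 → R$60,190

R$176,875 > R$60,190, so the alternative floor tax is the binding amount.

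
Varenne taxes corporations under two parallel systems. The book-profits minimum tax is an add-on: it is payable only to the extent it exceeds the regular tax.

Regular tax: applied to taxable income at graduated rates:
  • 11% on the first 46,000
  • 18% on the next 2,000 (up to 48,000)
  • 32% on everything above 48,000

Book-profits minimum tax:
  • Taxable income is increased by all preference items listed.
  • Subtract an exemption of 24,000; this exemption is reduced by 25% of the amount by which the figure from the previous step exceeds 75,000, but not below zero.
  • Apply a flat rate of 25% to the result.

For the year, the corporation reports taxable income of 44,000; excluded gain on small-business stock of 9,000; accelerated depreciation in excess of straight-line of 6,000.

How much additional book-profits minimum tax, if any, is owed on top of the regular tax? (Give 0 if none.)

3,910

Regular tax:
  44,000 × 11% = 4,840

Book-profits minimum tax:
  Adjusted income: 44,000 + 9,000 + 6,000 = 59,000
  Exemption: 59,000 ≤ 75,000, so full 24,000 applies
  Base: 59,000 − 24,000 = 35,000
  35,000 × 25% = 8,750

Excess of book-profits minimum tax over regular tax: 8,750 − 4,840 = 3,910.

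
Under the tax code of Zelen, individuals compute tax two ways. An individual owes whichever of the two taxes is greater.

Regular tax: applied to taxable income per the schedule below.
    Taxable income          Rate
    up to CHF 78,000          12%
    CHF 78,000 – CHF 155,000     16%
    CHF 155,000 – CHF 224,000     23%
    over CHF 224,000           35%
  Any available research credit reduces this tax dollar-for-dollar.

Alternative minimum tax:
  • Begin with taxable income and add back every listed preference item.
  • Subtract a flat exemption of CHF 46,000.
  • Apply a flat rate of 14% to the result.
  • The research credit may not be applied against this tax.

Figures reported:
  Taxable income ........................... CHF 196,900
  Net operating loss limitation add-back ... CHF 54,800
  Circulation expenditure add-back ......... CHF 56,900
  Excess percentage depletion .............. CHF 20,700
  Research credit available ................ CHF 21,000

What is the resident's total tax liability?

Regular tax:
  CHF 78,000 × 12% = CHF 9,360
  CHF 77,000 × 16% = CHF 12,320
  CHF 41,900 × 23% = CHF 9,637
  → CHF 31,317
  Less research credit CHF 21,000 → CHF 10,317

Alternative minimum tax:
  Adjusted income: CHF 196,900 + CHF 54,800 + CHF 56,900 + CHF 20,700 = CHF 329,300
  Less exemption CHF 46,000 → base CHF 283,300
  CHF 283,300 × 14% = CHF 39,662

CHF 39,662 > CHF 10,317, so the alternative minimum tax is the binding amount.

CHF 39,662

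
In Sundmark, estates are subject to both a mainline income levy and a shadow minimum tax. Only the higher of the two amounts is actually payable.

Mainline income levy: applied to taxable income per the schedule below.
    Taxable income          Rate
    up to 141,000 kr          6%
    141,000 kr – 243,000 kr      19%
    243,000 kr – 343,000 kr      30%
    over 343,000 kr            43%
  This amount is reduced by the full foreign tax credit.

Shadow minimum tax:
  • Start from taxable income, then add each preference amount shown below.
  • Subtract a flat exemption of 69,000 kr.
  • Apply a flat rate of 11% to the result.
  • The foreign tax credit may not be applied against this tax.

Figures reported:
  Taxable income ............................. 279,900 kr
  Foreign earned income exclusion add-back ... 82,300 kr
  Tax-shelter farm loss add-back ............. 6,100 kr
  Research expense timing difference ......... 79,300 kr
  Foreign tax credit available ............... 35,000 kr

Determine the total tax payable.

Shadow minimum tax:
  Adjusted income: 279,900 kr + 82,300 kr + 6,100 kr + 79,300 kr = 447,600 kr
  Less exemption 69,000 kr → base 378,600 kr
  378,600 kr × 11% = 41,646 kr

Mainline income levy:
  141,000 kr × 6% = 8,460 kr
  102,000 kr × 19% = 19,380 kr
  36,900 kr × 30% = 11,070 kr
  → 38,910 kr
  Less foreign tax credit 35,000 kr → 3,910 kr

41,646 kr > 3,910 kr, so the shadow minimum tax is the binding amount.

41,646 kr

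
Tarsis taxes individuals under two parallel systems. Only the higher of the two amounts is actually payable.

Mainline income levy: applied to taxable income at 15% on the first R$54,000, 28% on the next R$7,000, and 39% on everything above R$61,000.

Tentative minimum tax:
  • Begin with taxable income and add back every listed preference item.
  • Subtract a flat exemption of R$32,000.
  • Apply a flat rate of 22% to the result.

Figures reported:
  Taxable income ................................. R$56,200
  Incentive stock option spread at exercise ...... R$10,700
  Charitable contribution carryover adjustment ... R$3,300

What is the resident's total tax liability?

Tentative minimum tax:
  Adjusted income: R$56,200 + R$10,700 + R$3,300 = R$70,200
  Less exemption R$32,000 → base R$38,200
  R$38,200 × 22% = R$8,404

Mainline income levy:
  R$54,000 × 15% = R$8,100
  R$2,200 × 28% = R$616
  → R$8,716

R$8,716 > R$8,404, so the mainline income levy governs.

R$8,716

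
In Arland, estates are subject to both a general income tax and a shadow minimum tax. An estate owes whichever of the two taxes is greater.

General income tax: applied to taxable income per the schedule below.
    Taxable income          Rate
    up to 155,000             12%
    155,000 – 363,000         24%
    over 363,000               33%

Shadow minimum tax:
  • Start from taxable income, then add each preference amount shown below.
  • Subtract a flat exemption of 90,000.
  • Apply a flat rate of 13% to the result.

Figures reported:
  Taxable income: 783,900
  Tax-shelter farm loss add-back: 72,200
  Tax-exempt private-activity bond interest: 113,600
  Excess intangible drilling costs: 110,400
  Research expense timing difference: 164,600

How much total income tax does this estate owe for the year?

207,417

General income tax:
  155,000 × 12% = 18,600
  208,000 × 24% = 49,920
  420,900 × 33% = 138,897
  → 207,417

Shadow minimum tax:
  Adjusted income: 783,900 + 72,200 + 113,600 + 110,400 + 164,600 = 1,244,700
  Less exemption 90,000 → base 1,154,700
  1,154,700 × 13% = 150,111

207,417 > 150,111, so the general income tax governs.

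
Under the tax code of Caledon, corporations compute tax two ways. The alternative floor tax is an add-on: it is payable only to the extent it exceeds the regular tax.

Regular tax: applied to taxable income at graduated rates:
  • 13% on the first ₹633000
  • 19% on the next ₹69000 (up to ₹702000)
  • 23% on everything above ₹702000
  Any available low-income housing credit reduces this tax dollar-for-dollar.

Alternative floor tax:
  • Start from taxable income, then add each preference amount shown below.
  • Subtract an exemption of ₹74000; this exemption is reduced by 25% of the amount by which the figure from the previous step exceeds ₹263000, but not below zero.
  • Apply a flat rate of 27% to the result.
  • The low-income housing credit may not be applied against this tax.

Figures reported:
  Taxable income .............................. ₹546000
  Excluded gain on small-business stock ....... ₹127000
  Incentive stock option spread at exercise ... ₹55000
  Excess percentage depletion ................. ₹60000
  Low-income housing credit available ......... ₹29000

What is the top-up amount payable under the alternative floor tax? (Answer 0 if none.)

₹170780

Regular tax:
  ₹546000 × 13% = ₹70980
  Less low-income housing credit ₹29000 → ₹41980

Alternative floor tax:
  Adjusted income: ₹546000 + ₹127000 + ₹55000 + ₹60000 = ₹788000
  Exemption: 25% × (₹788000 − ₹263000) = ₹131250 ≥ ₹74000, so the exemption is fully phased out
  Base: ₹788000 − ₹0 = ₹788000
  ₹788000 × 27% = ₹212760

Excess of alternative floor tax over regular tax: ₹212760 − ₹41980 = ₹170780.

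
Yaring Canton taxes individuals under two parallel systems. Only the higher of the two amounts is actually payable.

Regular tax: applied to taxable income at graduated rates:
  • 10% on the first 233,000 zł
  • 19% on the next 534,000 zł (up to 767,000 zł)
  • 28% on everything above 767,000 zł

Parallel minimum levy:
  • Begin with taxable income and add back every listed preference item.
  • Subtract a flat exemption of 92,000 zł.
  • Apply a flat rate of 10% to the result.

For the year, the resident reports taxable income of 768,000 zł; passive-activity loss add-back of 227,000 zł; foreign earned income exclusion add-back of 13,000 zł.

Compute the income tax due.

125,040 zł

Regular tax:
  233,000 zł × 10% = 23,300 zł
  534,000 zł × 19% = 101,460 zł
  1,000 zł × 28% = 280 zł
  → 125,040 zł

Parallel minimum levy:
  Adjusted income: 768,000 zł + 227,000 zł + 13,000 zł = 1,008,000 zł
  Less exemption 92,000 zł → base 916,000 zł
  916,000 zł × 10% = 91,600 zł

125,040 zł > 91,600 zł, so the regular tax governs.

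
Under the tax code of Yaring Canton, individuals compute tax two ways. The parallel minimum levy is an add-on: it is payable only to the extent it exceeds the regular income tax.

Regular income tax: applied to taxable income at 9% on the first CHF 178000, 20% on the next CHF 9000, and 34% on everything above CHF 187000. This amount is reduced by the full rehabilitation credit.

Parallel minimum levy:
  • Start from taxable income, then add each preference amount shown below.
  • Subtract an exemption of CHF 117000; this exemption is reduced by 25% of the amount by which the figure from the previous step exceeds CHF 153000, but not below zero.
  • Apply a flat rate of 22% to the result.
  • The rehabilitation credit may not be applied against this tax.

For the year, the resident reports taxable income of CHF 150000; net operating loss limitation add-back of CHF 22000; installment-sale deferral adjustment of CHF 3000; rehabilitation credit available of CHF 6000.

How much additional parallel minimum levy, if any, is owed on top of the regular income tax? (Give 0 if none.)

Parallel minimum levy:
  Adjusted income: CHF 150000 + CHF 22000 + CHF 3000 = CHF 175000
  Exemption: CHF 117000 − 25% × (CHF 175000 − CHF 153000) = CHF 117000 − CHF 5500 = CHF 111500
  Base: CHF 175000 − CHF 111500 = CHF 63500
  CHF 63500 × 22% = CHF 13970

Regular income tax:
  CHF 150000 × 9% = CHF 13500
  Less rehabilitation credit CHF 6000 → CHF 7500

Excess of parallel minimum levy over regular income tax: CHF 13970 − CHF 7500 = CHF 6470.

CHF 6470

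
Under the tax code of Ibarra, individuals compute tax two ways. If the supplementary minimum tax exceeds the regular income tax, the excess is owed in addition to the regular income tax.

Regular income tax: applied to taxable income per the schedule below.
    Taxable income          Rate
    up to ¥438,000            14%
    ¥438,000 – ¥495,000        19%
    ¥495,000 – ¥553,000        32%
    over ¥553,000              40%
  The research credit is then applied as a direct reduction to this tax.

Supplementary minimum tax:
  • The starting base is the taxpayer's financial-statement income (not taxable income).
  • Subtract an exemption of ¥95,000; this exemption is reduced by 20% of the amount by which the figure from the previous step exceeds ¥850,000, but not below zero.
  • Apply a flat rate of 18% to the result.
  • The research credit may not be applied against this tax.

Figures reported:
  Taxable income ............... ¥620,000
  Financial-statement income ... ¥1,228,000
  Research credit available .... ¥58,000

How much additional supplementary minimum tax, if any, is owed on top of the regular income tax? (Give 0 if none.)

Regular income tax:
  ¥438,000 × 14% = ¥61,320
  ¥57,000 × 19% = ¥10,830
  ¥58,000 × 32% = ¥18,560
  ¥67,000 × 40% = ¥26,800
  → ¥117,510
  Less research credit ¥58,000 → ¥59,510

Supplementary minimum tax:
  Base (financial-statement income): ¥1,228,000
  Exemption: ¥95,000 − 20% × (¥1,228,000 − ¥850,000) = ¥95,000 − ¥75,600 = ¥19,400
  Base: ¥1,228,000 − ¥19,400 = ¥1,208,600
  ¥1,208,600 × 18% = ¥217,548

Excess of supplementary minimum tax over regular income tax: ¥217,548 − ¥59,510 = ¥158,038.

¥158,038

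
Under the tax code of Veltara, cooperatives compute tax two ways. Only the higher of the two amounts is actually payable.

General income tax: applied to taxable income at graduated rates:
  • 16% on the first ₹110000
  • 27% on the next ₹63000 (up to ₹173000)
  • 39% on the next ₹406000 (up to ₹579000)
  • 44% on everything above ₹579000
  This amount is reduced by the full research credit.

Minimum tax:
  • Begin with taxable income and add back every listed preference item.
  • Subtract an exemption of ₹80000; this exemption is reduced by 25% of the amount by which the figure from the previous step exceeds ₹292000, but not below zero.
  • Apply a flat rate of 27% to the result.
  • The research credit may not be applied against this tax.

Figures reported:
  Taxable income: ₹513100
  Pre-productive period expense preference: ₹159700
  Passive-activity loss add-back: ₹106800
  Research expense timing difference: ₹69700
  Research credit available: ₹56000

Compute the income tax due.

Minimum tax:
  Adjusted income: ₹513100 + ₹159700 + ₹106800 + ₹69700 = ₹849300
  Exemption: 25% × (₹849300 − ₹292000) = ₹139325 ≥ ₹80000, so the exemption is fully phased out
  Base: ₹849300 − ₹0 = ₹849300
  ₹849300 × 27% = ₹229311

General income tax:
  ₹110000 × 16% = ₹17600
  ₹63000 × 27% = ₹17010
  ₹340100 × 39% = ₹132639
  → ₹167249
  Less research credit ₹56000 → ₹111249

₹229311 > ₹111249, so the minimum tax is the binding amount.

₹229311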